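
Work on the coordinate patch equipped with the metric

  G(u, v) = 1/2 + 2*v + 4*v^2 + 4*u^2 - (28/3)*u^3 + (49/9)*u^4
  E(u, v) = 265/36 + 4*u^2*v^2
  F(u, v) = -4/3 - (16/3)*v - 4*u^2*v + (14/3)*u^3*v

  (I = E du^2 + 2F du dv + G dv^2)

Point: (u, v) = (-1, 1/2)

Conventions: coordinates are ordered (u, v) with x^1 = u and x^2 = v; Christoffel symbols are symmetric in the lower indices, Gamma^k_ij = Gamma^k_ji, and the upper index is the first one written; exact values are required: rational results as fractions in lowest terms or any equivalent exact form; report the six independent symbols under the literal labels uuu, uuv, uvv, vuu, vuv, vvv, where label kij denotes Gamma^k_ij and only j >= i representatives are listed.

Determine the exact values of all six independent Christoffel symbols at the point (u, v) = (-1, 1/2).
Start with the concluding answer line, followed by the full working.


Answer: Gamma_uuu = 34812/70283, Gamma_uuv = -128424/70283, Gamma_uvv = 221488/70283, Gamma_vuu = 43362/70283, Gamma_vuv = -145720/70283, Gamma_vvv = 96654/70283

E = 301/36, F = -25/3, G = 383/18 at the point
E_u = -2, E_v = 4, F_u = 11, F_v = -14, G_u = -520/9, G_v = 6
EG - F^2 = 70283/648;  g^inv = (648/70283) * [[383/18, 25/3], [25/3, 301/36]]
first-kind symbols [ij,l] = (1/2)(d_i g_jl + d_j g_il - d_l g_ij): [uu,u] = E_u/2 = -1, [uu,v] = F_u - E_v/2 = 9, [uv,u] = E_v/2 = 2, [uv,v] = G_u/2 = -260/9, [vv,u] = F_v - G_u/2 = 134/9, [vv,v] = G_v/2 = 3
Gamma^u_ij = (G*[ij,u] - F*[ij,v])/(EG - F^2), Gamma^v_ij = (E*[ij,v] - F*[ij,u])/(EG - F^2)


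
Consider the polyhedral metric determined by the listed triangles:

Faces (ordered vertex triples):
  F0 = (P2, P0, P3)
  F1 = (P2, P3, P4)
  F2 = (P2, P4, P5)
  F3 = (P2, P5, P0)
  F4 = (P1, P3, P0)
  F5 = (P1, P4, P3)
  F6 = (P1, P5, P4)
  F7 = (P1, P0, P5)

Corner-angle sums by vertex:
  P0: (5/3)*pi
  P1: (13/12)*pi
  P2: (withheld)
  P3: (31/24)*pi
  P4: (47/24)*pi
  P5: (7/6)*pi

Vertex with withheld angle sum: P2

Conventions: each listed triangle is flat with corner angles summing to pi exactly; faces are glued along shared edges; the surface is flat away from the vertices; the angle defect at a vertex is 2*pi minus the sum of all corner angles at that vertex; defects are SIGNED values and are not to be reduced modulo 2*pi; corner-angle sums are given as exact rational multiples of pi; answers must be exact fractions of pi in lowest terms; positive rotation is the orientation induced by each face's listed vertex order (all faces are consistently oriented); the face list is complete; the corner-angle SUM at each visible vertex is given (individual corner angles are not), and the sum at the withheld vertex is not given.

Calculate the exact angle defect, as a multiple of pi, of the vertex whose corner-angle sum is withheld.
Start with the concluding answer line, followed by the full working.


Answer: defect(P2) = (7/6)*pi

V = 6, E = 12, F = 8; chi = V - E + F = 2
Gauss-Bonnet: total defect = 2*pi*chi = 4*pi; visible defects sum to (17/6)*pi


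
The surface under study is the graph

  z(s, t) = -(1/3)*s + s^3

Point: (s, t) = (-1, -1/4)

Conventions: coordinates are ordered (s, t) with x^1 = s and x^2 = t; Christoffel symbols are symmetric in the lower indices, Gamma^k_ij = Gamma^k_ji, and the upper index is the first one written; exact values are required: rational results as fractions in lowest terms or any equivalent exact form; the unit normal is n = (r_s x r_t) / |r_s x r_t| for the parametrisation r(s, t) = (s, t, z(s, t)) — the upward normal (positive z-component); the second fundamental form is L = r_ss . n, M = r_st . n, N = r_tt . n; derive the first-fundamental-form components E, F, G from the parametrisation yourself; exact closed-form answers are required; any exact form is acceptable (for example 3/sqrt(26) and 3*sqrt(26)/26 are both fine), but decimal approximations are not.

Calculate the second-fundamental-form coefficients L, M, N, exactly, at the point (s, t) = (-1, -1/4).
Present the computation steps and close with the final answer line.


z_s = 8/3, z_t = 0, z_ss = -6, z_st = 0, z_tt = 0
E = 73/9, F = 0, G = 1; answer radicand W^2 = 73/9
unnormalised second-form numerators: l = -6, m = 0, n = 0; L = l/sqrt(73/9), and similarly M = m/sqrt(W^2), N = n/sqrt(W^2)

Answer: L = -18*sqrt(73)/73, M = 0, N = 0


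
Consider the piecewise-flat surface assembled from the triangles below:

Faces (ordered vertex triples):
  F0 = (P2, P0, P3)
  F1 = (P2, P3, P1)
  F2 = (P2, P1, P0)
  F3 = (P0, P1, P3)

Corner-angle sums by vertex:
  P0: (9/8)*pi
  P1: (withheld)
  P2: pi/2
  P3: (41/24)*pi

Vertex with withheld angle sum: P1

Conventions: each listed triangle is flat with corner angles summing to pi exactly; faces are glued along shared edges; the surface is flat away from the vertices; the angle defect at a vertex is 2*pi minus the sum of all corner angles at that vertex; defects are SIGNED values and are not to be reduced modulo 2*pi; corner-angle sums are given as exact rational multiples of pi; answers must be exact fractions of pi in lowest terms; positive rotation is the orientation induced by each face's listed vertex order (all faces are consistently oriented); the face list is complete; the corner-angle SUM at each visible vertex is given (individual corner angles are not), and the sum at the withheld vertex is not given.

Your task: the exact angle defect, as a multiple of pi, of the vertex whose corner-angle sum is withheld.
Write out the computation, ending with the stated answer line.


V = 4, E = 6, F = 4; chi = V - E + F = 2
Gauss-Bonnet: total defect = 2*pi*chi = 4*pi; visible defects sum to (8/3)*pi

Answer: defect(P1) = (4/3)*pi


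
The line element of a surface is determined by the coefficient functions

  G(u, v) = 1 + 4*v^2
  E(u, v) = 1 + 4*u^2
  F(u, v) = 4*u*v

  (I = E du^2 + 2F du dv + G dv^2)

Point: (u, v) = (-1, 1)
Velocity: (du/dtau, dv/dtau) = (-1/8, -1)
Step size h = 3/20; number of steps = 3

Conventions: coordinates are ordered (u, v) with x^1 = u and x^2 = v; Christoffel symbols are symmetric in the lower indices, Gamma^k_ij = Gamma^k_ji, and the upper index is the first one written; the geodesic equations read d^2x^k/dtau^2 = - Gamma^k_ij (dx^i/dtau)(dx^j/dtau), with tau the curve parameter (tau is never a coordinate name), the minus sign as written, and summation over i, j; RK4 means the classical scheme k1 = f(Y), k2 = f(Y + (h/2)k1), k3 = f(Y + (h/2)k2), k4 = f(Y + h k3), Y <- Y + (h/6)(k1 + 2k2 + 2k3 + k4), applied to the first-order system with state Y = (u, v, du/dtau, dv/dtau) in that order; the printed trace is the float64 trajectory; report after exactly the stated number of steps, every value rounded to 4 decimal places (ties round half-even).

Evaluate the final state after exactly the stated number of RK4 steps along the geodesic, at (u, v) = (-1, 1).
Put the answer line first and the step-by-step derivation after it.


Answer: u = -0.9957, v = 0.5009, du/dtau = 0.1859, dv/dtau = -1.2233

f(Y) = (du/dtau, dv/dtau, -Gamma^u_ij Y'^i Y'^j, -Gamma^v_ij Y'^i Y'^j) with the Gammas evaluated at the stage position; h = 0.150000; intermediate values shown to 6 dp
step 0: u = -1.0000, v = 1.0000, du/dtau = -0.1250, dv/dtau = -1.0000
step 1:
  k1: at (u, v) = (-1.000000, 1.000000), (du/dtau, dv/dtau) = (-0.125000, -1.000000); Gamma_uuu = -0.444444, Gamma_uuv = 0.000000, Gamma_uvv = -0.444444, Gamma_vuu = 0.444444, Gamma_vuv = 0.000000, Gamma_vvv = 0.444444; k1 = (-0.125000, -1.000000, 0.451389, -0.451389)
  k2: at (u, v) = (-1.009375, 0.925000), (du/dtau, dv/dtau) = (-0.091146, -1.033854); Gamma_uuu = -0.475120, Gamma_uuv = 0.000000, Gamma_uvv = -0.475120, Gamma_vuu = 0.435404, Gamma_vuv = 0.000000, Gamma_vvv = 0.435404; k2 = (-0.091146, -1.033854, 0.511781, -0.469001)
  k3: at (u, v) = (-1.006836, 0.922461), (du/dtau, dv/dtau) = (-0.086616, -1.035175); Gamma_uuu = -0.476124, Gamma_uuv = 0.000000, Gamma_uvv = -0.476124, Gamma_vuu = 0.436223, Gamma_vuv = 0.000000, Gamma_vvv = 0.436223; k3 = (-0.086616, -1.035175, 0.513780, -0.470724)
  k4: at (u, v) = (-1.012992, 0.844724), (du/dtau, dv/dtau) = (-0.047933, -1.070609); Gamma_uuu = -0.509115, Gamma_uuv = 0.000000, Gamma_uvv = -0.509115, Gamma_vuu = 0.424546, Gamma_vuv = 0.000000, Gamma_vvv = 0.424546; k4 = (-0.047933, -1.070609, 0.584719, -0.487591)
  Y <- Y + (h/6)(k1 + 2k2 + 2k3 + k4): u = -1.0132, v = 0.8448, du/dtau = -0.0478, dv/dtau = -1.0705
step 2:
  k1: at (u, v) = (-1.013211, 0.844783), (du/dtau, dv/dtau) = (-0.047819, -1.070461); Gamma_uuu = -0.509086, Gamma_uuv = 0.000000, Gamma_uvv = -0.509086, Gamma_vuu = 0.424460, Gamma_vuv = 0.000000, Gamma_vvv = 0.424460; k1 = (-0.047819, -1.070461, 0.584519, -0.487353)
  k2: at (u, v) = (-1.016798, 0.764499), (du/dtau, dv/dtau) = (-0.003980, -1.107012); Gamma_uuu = -0.544226, Gamma_uuv = 0.000000, Gamma_uvv = -0.544226, Gamma_vuu = 0.409187, Gamma_vuv = 0.000000, Gamma_vvv = 0.409187; k2 = (-0.003980, -1.107012, 0.666945, -0.501455)
  k3: at (u, v) = (-1.013510, 0.761757), (du/dtau, dv/dtau) = (0.002202, -1.108070); Gamma_uuu = -0.545638, Gamma_uuv = 0.000000, Gamma_uvv = -0.545638, Gamma_vuu = 0.410103, Gamma_vuv = 0.000000, Gamma_vvv = 0.410103; k3 = (0.002202, -1.108070, 0.669947, -0.503535)
  k4: at (u, v) = (-1.012881, 0.678573), (du/dtau, dv/dtau) = (0.052673, -1.145991); Gamma_uuu = -0.583326, Gamma_uuv = 0.000000, Gamma_uvv = -0.583326, Gamma_vuu = 0.390795, Gamma_vuv = 0.000000, Gamma_vvv = 0.390795; k4 = (0.052673, -1.145991, 0.767698, -0.514314)
  Y <- Y + (h/6)(k1 + 2k2 + 2k3 + k4): u = -1.0132, v = 0.6786, du/dtau = 0.0528, dv/dtau = -1.1458
step 3:
  k1: at (u, v) = (-1.013179, 0.678618), (du/dtau, dv/dtau) = (0.052831, -1.145752); Gamma_uuu = -0.583274, Gamma_uuv = 0.000000, Gamma_uvv = -0.583274, Gamma_vuu = 0.390672, Gamma_vuv = 0.000000, Gamma_vvv = 0.390672; k1 = (0.052831, -1.145752, 0.767320, -0.513944)
  k2: at (u, v) = (-1.009217, 0.592687), (du/dtau, dv/dtau) = (0.110380, -1.184298); Gamma_uuu = -0.623052, Gamma_uuv = 0.000000, Gamma_uvv = -0.623052, Gamma_vuu = 0.365902, Gamma_vuv = 0.000000, Gamma_vvv = 0.365902; k2 = (0.110380, -1.184298, 0.881459, -0.517658)
  k3: at (u, v) = (-1.004901, 0.589796), (du/dtau, dv/dtau) = (0.118940, -1.184576); Gamma_uuu = -0.625061, Gamma_uuv = 0.000000, Gamma_uvv = -0.625061, Gamma_vuu = 0.366860, Gamma_vuv = 0.000000, Gamma_vvv = 0.366860; k3 = (0.118940, -1.184576, 0.885941, -0.519976)
  k4: at (u, v) = (-0.995338, 0.500931), (du/dtau, dv/dtau) = (0.185722, -1.223748); Gamma_uuu = -0.667282, Gamma_uuv = 0.000000, Gamma_uvv = -0.667282, Gamma_vuu = 0.335828, Gamma_vuv = 0.000000, Gamma_vvv = 0.335828; k4 = (0.185722, -1.223748, 1.022311, -0.514507)
  Y <- Y + (h/6)(k1 + 2k2 + 2k3 + k4): u = -0.9957, v = 0.5009, du/dtau = 0.1859, dv/dtau = -1.2233


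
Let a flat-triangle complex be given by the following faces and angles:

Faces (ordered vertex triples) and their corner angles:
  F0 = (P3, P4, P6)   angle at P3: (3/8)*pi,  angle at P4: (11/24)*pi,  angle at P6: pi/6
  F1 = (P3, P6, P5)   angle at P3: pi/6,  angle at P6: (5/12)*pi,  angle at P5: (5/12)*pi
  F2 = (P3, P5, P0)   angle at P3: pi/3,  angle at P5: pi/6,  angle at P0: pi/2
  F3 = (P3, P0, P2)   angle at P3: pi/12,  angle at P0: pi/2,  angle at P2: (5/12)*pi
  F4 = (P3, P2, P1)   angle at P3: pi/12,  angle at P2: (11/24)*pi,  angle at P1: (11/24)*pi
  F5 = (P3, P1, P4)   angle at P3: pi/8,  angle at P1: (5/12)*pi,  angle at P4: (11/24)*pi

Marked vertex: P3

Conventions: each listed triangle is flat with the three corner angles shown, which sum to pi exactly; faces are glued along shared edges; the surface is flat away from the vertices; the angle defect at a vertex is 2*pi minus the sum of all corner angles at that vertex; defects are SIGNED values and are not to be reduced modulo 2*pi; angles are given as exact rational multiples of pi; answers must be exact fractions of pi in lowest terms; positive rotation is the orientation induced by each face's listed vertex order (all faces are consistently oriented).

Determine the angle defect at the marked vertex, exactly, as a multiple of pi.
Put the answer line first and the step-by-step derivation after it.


Answer: defect(P3) = (5/6)*pi

Sum of corner angles at P3: (7/6)*pi
defect = 2*pi - (7/6)*pi


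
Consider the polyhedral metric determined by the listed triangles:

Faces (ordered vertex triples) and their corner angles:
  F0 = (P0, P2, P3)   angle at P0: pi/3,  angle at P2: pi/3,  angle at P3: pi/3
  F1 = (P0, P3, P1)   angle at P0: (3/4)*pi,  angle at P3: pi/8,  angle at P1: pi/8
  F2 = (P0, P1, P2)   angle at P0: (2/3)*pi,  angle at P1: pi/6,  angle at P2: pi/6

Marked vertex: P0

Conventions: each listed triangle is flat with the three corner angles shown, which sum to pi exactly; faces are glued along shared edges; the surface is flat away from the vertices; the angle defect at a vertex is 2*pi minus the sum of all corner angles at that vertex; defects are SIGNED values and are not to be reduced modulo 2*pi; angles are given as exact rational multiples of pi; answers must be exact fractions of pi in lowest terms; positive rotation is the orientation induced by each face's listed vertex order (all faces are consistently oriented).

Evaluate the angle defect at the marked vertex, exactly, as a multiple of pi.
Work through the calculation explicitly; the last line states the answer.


Sum of corner angles at P0: (7/4)*pi
defect = 2*pi - (7/4)*pi

Answer: defect(P0) = pi/4


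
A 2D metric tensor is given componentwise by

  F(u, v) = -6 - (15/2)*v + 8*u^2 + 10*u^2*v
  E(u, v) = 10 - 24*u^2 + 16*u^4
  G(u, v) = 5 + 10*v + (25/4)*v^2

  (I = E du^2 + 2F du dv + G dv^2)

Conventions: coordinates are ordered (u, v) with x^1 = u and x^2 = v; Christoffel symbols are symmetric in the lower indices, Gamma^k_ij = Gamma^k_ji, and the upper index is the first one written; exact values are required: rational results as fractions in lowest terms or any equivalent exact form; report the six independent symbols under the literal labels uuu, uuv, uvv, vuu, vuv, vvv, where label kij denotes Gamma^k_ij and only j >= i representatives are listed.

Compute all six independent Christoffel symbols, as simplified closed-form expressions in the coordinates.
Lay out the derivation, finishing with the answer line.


E = 10 - 24*u^2 + 16*u^4; F = -6 - (15/2)*v + 8*u^2 + 10*u^2*v; G = 5 + 10*v + (25/4)*v^2
Gamma^k_ij = (1/2) g^{kl} (d_i g_jl + d_j g_il - d_l g_ij), with g^inv = (1/(EG-F^2)) [[G, -F], [-F, E]]
first partials: E_u = -48*u + 64*u^3, E_v = 0, F_u = 16*u + 20*u*v, F_v = -15/2 + 10*u^2, G_u = 0, G_v = 10 + (25/2)*v
D = EG - F^2 = 14 + 10*v + (25/4)*v^2 - 24*u^2 + 16*u^4
expanded: Gamma^u_uu = (G E_u - 2F F_u + F E_v)/(2D), Gamma^u_uv = (G E_v - F G_u)/(2D), Gamma^u_vv = (2G F_v - G G_u - F G_v)/(2D), Gamma^v_uu = (2E F_u - E E_v - F E_u)/(2D), Gamma^v_uv = (E G_u - F E_v)/(2D), Gamma^v_vv = (E G_v - 2F F_v + F G_u)/(2D); substitute and cancel common factors

Answer: Gamma_uuu = (128*u^3 - 96*u)/(64*u^4 - 96*u^2 + 25*v^2 + 40*v + 56), Gamma_uuv = 0, Gamma_uvv = (40*u^2 - 30)/(64*u^4 - 96*u^2 + 25*v^2 + 40*v + 56), Gamma_vuu = (80*u*v + 64*u)/(64*u^4 - 96*u^2 + 25*v^2 + 40*v + 56), Gamma_vuv = 0, Gamma_vvv = (25*v + 20)/(64*u^4 - 96*u^2 + 25*v^2 + 40*v + 56)


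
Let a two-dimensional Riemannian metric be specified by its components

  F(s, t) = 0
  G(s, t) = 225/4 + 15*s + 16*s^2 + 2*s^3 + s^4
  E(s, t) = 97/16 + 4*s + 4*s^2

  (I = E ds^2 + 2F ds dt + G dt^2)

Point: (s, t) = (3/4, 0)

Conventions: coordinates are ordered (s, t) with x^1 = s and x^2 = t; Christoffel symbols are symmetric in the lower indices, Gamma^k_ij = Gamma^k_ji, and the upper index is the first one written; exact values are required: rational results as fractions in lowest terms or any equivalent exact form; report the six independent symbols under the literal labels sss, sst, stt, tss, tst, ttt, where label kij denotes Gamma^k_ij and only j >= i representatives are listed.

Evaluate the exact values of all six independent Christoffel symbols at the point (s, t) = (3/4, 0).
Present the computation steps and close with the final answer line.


E = 181/16, F = 0, G = 19881/256 at the point
E_s = 10, E_t = 0, F_s = 0, F_t = 0, G_s = 705/16, G_t = 0
EG - F^2 = 3598461/4096;  g^inv = (4096/3598461) * [[19881/256, 0], [0, 181/16]]
first-kind symbols [ij,l] = (1/2)(d_i g_jl + d_j g_il - d_l g_ij): [ss,s] = E_s/2 = 5, [ss,t] = F_s - E_t/2 = 0, [st,s] = E_t/2 = 0, [st,t] = G_s/2 = 705/32, [tt,s] = F_t - G_s/2 = -705/32, [tt,t] = G_t/2 = 0
Gamma^s_ij = (G*[ij,s] - F*[ij,t])/(EG - F^2), Gamma^t_ij = (E*[ij,t] - F*[ij,s])/(EG - F^2)

Answer: Gamma_sss = 80/181, Gamma_sst = 0, Gamma_stt = -705/362, Gamma_tss = 0, Gamma_tst = 40/141, Gamma_ttt = 0


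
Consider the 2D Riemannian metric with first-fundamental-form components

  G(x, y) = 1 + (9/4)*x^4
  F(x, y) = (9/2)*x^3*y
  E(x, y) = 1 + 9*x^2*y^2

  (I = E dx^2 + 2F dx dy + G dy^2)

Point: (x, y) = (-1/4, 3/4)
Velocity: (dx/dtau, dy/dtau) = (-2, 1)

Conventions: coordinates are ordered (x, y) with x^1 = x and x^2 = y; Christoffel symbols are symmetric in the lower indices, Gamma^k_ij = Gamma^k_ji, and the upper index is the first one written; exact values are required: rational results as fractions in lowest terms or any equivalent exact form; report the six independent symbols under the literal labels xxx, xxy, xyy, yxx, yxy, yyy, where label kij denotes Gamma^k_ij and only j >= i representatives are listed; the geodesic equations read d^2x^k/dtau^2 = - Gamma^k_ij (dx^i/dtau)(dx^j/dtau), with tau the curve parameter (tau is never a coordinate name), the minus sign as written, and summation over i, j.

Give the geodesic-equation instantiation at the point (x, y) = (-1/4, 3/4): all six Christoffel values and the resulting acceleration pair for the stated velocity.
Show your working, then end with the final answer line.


E = 337/256, F = -27/512, G = 1033/1024 at the point
E_x = -81/32, E_y = 27/32, F_x = 81/128, F_y = -9/128, G_x = -9/64, G_y = 0
EG - F^2 = 1357/1024;  g^inv = (1024/1357) * [[1033/1024, 27/512], [27/512, 337/256]]
first-kind symbols [ij,l] = (1/2)(d_i g_jl + d_j g_il - d_l g_ij): [xx,x] = E_x/2 = -81/64, [xx,y] = F_x - E_y/2 = 27/128, [xy,x] = E_y/2 = 27/64, [xy,y] = G_x/2 = -9/128, [yy,x] = F_y - G_x/2 = 0, [yy,y] = G_y/2 = 0
Gamma^x_ij = (G*[ij,x] - F*[ij,y])/(EG - F^2), Gamma^y_ij = (E*[ij,y] - F*[ij,x])/(EG - F^2)
Gamma_xxx = -1296/1357, Gamma_xxy = 432/1357, Gamma_xyy = 0, Gamma_yxx = 216/1357, Gamma_yxy = -72/1357, Gamma_yyy = 0
d^2x/dtau^2 = -(Gamma_xxx*(-2)^2 + 2*Gamma_xxy*(-2)*(1) + Gamma_xyy*(1)^2) = 6912/1357
d^2y/dtau^2 = -(Gamma_yxx*(-2)^2 + 2*Gamma_yxy*(-2)*(1) + Gamma_yyy*(1)^2) = -1152/1357

Answer: Gamma_xxx = -1296/1357, Gamma_xxy = 432/1357, Gamma_xyy = 0, Gamma_yxx = 216/1357, Gamma_yxy = -72/1357, Gamma_yyy = 0; accelerations (d^2x/dtau^2, d^2y/dtau^2) = (6912/1357, -1152/1357)


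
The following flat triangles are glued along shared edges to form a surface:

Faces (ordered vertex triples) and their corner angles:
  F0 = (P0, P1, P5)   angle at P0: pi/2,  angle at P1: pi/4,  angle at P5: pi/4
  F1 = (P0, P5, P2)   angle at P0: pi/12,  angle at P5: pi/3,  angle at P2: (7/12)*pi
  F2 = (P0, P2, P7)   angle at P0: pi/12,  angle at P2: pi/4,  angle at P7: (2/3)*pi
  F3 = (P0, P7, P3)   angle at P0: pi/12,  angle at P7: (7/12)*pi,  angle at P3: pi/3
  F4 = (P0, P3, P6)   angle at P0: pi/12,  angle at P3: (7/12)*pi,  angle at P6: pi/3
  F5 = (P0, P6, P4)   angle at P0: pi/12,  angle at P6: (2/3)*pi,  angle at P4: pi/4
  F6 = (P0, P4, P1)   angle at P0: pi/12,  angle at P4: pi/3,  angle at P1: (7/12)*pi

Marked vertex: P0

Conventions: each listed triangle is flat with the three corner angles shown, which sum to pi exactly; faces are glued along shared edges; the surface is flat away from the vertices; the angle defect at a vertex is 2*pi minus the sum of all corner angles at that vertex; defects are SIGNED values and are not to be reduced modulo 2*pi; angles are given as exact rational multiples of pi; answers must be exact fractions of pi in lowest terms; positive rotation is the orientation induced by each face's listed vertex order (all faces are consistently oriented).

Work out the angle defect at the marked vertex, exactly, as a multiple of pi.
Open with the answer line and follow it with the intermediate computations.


Answer: defect(P0) = pi

Sum of corner angles at P0: pi
defect = 2*pi - pi


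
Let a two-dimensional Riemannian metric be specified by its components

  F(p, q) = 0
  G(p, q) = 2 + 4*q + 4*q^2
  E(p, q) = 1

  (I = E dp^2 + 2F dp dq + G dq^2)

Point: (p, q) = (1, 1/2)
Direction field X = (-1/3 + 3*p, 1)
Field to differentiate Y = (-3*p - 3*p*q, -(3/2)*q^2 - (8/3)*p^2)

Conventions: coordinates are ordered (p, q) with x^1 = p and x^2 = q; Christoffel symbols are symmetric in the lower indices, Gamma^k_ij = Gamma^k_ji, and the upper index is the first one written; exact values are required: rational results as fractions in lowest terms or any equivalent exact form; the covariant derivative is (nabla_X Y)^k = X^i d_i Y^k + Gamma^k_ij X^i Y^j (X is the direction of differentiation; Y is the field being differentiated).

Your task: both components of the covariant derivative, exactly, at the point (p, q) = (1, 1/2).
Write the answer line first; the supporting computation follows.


Answer: (nabla_X Y)^p = -15, (nabla_X Y)^q = -817/45

E = 1, F = 0, G = 5 at the point
E_p = 0, E_q = 0, F_p = 0, F_q = 0, G_p = 0, G_q = 8
EG - F^2 = 5;  g^inv = (1/5) * [[5, 0], [0, 1]]
first-kind symbols [ij,l] = (1/2)(d_i g_jl + d_j g_il - d_l g_ij): [pp,p] = E_p/2 = 0, [pp,q] = F_p - E_q/2 = 0, [pq,p] = E_q/2 = 0, [pq,q] = G_p/2 = 0, [qq,p] = F_q - G_p/2 = 0, [qq,q] = G_q/2 = 4
Gamma^p_ij = (G*[ij,p] - F*[ij,q])/(EG - F^2), Gamma^q_ij = (E*[ij,q] - F*[ij,p])/(EG - F^2)
Gamma_ppp = 0, Gamma_ppq = 0, Gamma_pqq = 0, Gamma_qpp = 0, Gamma_qpq = 0, Gamma_qqq = 4/5
X = (8/3, 1), Y = (-9/2, -73/24) at the point


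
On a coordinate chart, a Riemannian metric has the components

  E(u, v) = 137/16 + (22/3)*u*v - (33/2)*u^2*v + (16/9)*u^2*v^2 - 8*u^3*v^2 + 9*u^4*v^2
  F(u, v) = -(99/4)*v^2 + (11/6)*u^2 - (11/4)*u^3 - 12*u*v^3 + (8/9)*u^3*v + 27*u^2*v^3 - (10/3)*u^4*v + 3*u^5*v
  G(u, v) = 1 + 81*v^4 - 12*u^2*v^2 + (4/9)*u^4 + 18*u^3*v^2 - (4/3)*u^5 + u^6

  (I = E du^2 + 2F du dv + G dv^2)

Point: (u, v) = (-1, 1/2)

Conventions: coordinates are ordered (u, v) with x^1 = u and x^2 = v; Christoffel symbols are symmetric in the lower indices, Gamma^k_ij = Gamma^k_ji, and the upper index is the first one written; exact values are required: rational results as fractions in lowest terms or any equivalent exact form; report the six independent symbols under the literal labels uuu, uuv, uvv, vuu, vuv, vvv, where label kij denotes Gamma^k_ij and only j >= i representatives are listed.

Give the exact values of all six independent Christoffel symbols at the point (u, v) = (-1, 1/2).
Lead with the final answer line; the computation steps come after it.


Answer: Gamma_uuu = 14/11, Gamma_uuv = -182/121, Gamma_uvv = -378/121, Gamma_vuu = -14/11, Gamma_vuv = 182/121, Gamma_vvv = 378/121

E = 193/144, F = -49/144, G = 193/144 at the point
E_u = 77/18, E_v = -91/18, F_u = -14/3, F_v = -49/18, G_u = 91/18, G_v = 21/2
EG - F^2 = 121/72;  g^inv = (72/121) * [[193/144, 49/144], [49/144, 193/144]]
first-kind symbols [ij,l] = (1/2)(d_i g_jl + d_j g_il - d_l g_ij): [uu,u] = E_u/2 = 77/36, [uu,v] = F_u - E_v/2 = -77/36, [uv,u] = E_v/2 = -91/36, [uv,v] = G_u/2 = 91/36, [vv,u] = F_v - G_u/2 = -21/4, [vv,v] = G_v/2 = 21/4
Gamma^u_ij = (G*[ij,u] - F*[ij,v])/(EG - F^2), Gamma^v_ij = (E*[ij,v] - F*[ij,u])/(EG - F^2)


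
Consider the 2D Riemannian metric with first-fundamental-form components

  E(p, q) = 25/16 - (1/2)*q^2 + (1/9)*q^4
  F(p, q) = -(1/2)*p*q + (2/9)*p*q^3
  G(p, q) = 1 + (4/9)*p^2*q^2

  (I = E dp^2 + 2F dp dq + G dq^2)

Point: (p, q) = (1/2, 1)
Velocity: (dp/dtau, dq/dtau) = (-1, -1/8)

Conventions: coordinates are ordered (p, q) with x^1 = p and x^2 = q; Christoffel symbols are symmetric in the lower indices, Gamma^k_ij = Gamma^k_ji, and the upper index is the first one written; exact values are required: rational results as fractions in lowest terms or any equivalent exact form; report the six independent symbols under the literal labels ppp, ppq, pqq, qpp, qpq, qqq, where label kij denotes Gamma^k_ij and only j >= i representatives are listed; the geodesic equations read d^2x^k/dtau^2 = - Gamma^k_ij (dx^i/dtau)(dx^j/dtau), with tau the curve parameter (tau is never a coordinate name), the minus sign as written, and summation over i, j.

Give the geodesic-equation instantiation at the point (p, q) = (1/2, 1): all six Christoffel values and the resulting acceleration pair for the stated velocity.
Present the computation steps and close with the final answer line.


E = 169/144, F = -5/36, G = 10/9 at the point
E_p = 0, E_q = -5/9, F_p = -5/18, F_q = 1/12, G_p = 4/9, G_q = 2/9
EG - F^2 = 185/144;  g^inv = (144/185) * [[10/9, 5/36], [5/36, 169/144]]
first-kind symbols [ij,l] = (1/2)(d_i g_jl + d_j g_il - d_l g_ij): [pp,p] = E_p/2 = 0, [pp,q] = F_p - E_q/2 = 0, [pq,p] = E_q/2 = -5/18, [pq,q] = G_p/2 = 2/9, [qq,p] = F_q - G_p/2 = -5/36, [qq,q] = G_q/2 = 1/9
Gamma^p_ij = (G*[ij,p] - F*[ij,q])/(EG - F^2), Gamma^q_ij = (E*[ij,q] - F*[ij,p])/(EG - F^2)
Gamma_ppp = 0, Gamma_ppq = -8/37, Gamma_pqq = -4/37, Gamma_qpp = 0, Gamma_qpq = 32/185, Gamma_qqq = 16/185
d^2p/dtau^2 = -(Gamma_ppp*(-1)^2 + 2*Gamma_ppq*(-1)*(-1/8) + Gamma_pqq*(-1/8)^2) = 33/592
d^2q/dtau^2 = -(Gamma_qpp*(-1)^2 + 2*Gamma_qpq*(-1)*(-1/8) + Gamma_qqq*(-1/8)^2) = -33/740

Answer: Gamma_ppp = 0, Gamma_ppq = -8/37, Gamma_pqq = -4/37, Gamma_qpp = 0, Gamma_qpq = 32/185, Gamma_qqq = 16/185; accelerations (d^2p/dtau^2, d^2q/dtau^2) = (33/592, -33/740)


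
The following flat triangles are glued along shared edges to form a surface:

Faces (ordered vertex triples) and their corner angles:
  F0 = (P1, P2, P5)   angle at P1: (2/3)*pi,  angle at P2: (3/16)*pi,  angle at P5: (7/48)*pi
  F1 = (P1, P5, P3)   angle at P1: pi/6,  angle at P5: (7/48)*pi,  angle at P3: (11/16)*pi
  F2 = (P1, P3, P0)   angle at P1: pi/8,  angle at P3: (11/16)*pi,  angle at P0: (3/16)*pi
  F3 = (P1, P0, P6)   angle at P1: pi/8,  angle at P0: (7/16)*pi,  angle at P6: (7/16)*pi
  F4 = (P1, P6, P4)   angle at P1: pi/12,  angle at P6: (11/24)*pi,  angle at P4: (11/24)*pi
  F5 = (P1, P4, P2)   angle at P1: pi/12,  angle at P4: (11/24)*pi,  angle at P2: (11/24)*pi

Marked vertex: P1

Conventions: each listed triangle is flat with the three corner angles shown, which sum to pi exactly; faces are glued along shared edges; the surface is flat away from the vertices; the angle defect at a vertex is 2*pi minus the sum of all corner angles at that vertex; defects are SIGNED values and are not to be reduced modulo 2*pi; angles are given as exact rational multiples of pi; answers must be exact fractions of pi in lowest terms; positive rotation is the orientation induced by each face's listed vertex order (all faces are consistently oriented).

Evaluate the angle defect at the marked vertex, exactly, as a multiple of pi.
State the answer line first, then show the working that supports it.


Answer: defect(P1) = (3/4)*pi

Sum of corner angles at P1: (5/4)*pi
defect = 2*pi - (5/4)*pi


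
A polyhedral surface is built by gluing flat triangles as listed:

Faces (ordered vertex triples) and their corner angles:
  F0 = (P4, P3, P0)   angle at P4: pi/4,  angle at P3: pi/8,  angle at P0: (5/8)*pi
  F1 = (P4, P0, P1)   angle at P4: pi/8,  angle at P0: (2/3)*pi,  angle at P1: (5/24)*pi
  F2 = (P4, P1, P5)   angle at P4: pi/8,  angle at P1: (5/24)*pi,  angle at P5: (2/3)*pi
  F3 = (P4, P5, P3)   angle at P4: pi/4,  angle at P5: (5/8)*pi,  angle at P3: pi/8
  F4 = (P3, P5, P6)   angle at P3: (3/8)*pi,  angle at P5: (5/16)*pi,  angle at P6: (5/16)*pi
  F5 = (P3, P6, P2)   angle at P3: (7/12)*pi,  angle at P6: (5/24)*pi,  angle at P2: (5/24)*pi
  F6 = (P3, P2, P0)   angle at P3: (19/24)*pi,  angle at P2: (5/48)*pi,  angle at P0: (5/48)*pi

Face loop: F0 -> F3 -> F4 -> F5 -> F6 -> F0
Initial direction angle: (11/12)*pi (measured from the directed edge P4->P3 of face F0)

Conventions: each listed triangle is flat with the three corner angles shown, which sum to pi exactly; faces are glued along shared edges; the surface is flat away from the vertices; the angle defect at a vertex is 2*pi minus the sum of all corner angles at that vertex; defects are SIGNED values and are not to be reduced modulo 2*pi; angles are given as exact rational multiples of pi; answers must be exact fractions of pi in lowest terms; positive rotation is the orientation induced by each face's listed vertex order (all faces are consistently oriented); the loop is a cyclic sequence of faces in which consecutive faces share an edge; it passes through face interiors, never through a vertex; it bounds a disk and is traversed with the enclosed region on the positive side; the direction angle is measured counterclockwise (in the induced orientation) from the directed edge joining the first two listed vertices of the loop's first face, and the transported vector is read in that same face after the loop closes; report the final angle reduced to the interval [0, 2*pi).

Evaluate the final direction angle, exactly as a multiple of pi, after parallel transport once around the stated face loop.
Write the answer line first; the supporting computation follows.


Answer: final direction angle = (11/12)*pi

enclosed vertex P3: corner angles sum to 2*pi, defect = 2*pi - 2*pi = 0
the rotation equals the total enclosed defect, so the final angle is initial + defects (mod 2*pi)
final angle = (11/12)*pi + 0 = (11/12)*pi (mod 2*pi)


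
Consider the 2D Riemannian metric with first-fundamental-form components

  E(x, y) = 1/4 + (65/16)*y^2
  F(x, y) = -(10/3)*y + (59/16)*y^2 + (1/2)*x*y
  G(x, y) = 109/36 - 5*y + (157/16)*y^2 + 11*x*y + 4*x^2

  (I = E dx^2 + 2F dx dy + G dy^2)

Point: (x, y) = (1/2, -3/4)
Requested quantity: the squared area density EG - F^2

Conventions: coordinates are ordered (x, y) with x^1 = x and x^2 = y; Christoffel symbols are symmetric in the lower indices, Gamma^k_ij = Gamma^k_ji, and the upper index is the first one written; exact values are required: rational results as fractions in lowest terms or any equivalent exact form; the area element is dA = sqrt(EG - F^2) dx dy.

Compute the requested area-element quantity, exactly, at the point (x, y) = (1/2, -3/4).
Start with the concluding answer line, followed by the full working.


Answer: EG - F^2 = 591289/147456

E = 649/256, F = 1123/256, G = 21133/2304; EG - F^2 = 591289/147456


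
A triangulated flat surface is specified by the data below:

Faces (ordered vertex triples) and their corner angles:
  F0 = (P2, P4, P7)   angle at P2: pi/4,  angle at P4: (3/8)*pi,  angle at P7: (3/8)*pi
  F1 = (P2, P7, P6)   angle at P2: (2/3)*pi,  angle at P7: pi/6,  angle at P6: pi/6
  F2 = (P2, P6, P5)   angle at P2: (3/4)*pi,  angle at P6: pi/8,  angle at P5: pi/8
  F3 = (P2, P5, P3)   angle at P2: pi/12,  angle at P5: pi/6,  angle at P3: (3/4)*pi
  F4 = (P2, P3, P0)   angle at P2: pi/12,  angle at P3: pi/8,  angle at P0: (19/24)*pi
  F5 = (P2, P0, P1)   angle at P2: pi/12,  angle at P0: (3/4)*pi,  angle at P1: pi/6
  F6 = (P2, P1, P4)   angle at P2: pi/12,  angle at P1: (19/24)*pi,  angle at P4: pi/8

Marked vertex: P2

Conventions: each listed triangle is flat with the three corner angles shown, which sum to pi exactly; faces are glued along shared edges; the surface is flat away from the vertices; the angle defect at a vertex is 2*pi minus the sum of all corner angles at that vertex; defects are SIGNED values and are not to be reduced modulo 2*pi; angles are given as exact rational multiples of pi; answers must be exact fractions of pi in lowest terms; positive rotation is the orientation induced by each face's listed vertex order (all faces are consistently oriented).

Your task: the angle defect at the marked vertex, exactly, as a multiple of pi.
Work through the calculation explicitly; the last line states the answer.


Sum of corner angles at P2: 2*pi
defect = 2*pi - 2*pi

Answer: defect(P2) = 0


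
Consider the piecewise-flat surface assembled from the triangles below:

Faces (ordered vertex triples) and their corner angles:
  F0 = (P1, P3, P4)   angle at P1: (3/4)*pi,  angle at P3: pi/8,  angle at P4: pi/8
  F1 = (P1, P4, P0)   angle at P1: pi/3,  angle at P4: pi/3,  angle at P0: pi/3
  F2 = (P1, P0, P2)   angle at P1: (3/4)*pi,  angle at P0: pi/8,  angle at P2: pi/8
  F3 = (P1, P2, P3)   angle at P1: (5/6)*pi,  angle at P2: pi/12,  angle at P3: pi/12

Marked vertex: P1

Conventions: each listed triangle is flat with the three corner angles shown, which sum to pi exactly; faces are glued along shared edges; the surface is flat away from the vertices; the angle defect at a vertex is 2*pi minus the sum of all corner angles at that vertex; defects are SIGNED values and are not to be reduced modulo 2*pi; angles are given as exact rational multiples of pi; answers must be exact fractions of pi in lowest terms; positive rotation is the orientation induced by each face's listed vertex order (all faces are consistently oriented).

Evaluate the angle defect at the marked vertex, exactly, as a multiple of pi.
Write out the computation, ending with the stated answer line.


Sum of corner angles at P1: (8/3)*pi
defect = 2*pi - (8/3)*pi

Answer: defect(P1) = (-2/3)*pi


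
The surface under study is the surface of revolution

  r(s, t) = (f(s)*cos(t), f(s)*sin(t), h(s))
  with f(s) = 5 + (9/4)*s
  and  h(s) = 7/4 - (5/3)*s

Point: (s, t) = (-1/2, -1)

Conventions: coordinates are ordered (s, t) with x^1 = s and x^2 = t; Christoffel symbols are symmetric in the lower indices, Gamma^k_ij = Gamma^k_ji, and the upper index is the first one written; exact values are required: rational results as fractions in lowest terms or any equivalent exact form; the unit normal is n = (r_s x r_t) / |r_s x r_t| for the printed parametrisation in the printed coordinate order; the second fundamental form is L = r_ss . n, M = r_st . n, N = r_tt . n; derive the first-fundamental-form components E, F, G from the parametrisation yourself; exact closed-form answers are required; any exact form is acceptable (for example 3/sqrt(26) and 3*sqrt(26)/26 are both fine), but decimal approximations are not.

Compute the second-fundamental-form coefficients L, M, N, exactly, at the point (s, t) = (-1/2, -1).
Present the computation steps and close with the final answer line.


f = 31/8, f' = 9/4, f'' = 0, h' = -5/3, h'' = 0
E = 1129/144, F = 0, G = 961/64; answer radicand W^2 = 1129/144
unnormalised second-form numerators: l = 0, m = 0, n = -155/24; L = l/sqrt(1129/144), and similarly M = m/sqrt(W^2), N = n/sqrt(W^2)

Answer: L = 0, M = 0, N = -155*sqrt(1129)/2258


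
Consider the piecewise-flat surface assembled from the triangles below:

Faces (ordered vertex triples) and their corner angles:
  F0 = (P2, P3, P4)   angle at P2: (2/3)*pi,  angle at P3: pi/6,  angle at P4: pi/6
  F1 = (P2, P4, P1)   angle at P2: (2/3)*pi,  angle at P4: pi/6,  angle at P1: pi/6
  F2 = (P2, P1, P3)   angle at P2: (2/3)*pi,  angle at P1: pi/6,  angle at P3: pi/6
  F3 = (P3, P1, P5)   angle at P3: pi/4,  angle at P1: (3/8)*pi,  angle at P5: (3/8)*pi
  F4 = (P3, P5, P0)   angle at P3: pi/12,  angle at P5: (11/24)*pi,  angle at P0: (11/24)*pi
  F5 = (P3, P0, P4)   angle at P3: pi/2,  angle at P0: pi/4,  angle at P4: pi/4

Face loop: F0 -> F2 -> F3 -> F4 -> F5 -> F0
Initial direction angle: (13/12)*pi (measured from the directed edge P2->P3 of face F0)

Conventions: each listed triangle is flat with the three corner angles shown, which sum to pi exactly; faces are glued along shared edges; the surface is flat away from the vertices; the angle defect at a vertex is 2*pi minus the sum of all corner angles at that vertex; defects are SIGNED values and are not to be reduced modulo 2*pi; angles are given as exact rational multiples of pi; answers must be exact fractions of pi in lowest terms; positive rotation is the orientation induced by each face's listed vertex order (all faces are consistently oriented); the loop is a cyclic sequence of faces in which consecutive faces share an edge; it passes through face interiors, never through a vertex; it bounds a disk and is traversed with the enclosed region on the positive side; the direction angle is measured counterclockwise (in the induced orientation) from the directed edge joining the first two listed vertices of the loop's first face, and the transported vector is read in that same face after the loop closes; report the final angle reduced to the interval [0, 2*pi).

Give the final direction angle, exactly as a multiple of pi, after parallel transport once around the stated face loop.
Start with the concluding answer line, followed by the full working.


Answer: final direction angle = (23/12)*pi

enclosed vertex P3: corner angles sum to (7/6)*pi, defect = 2*pi - (7/6)*pi = (5/6)*pi
the final direction is the initial angle plus the enclosed defects, taken mod 2*pi in the induced orientation
final angle = (13/12)*pi + (5/6)*pi = (23/12)*pi (mod 2*pi)


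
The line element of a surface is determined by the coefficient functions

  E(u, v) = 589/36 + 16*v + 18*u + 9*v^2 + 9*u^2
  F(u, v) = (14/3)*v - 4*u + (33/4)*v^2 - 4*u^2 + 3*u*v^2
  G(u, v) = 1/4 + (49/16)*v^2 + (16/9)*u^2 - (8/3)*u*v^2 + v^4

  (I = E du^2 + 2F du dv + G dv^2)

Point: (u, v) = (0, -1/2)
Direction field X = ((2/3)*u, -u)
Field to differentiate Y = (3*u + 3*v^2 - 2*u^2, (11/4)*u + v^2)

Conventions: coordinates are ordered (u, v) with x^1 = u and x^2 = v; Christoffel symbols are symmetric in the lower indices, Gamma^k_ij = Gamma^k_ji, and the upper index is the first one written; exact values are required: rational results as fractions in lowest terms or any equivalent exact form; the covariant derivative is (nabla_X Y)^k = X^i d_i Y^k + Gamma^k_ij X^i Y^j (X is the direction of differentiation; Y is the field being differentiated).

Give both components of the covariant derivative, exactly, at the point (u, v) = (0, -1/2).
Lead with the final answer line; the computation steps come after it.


Answer: (nabla_X Y)^u = 0, (nabla_X Y)^v = 0

E = 191/18, F = -13/48, G = 69/64 at the point
E_u = 18, E_v = 7, F_u = -13/4, F_v = -43/12, G_u = -2/3, G_v = -57/16
EG - F^2 = 26189/2304;  g^inv = (2304/26189) * [[69/64, 13/48], [13/48, 191/18]]
first-kind symbols [ij,l] = (1/2)(d_i g_jl + d_j g_il - d_l g_ij): [uu,u] = E_u/2 = 9, [uu,v] = F_u - E_v/2 = -27/4, [uv,u] = E_v/2 = 7/2, [uv,v] = G_u/2 = -1/3, [vv,u] = F_v - G_u/2 = -13/4, [vv,v] = G_v/2 = -57/32
Gamma^u_ij = (G*[ij,u] - F*[ij,v])/(EG - F^2), Gamma^v_ij = (E*[ij,v] - F*[ij,u])/(EG - F^2)
Gamma_uuu = 18144/26189, Gamma_uuv = 8486/26189, Gamma_uvv = -18369/52378, Gamma_vuu = -159408/26189, Gamma_vuv = -17896/78567, Gamma_vvv = -45576/26189
X = (0, 0), Y = (3/4, 1/4) at the point


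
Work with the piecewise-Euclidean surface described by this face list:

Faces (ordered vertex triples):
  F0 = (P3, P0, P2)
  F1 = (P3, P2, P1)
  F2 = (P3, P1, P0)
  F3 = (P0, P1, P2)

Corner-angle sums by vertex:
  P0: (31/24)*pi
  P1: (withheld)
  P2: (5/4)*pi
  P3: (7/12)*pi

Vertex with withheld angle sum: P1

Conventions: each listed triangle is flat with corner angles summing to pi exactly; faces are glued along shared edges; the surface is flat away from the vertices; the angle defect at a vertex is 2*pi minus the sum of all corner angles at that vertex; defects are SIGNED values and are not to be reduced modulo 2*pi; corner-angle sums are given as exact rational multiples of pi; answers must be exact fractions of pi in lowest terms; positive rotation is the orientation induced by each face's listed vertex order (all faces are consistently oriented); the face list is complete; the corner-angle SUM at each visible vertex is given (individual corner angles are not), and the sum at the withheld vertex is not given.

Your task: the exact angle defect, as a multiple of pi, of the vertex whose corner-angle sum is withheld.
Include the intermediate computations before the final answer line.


V = 4, E = 6, F = 4; chi = V - E + F = 2
Gauss-Bonnet: total defect = 2*pi*chi = 4*pi; visible defects sum to (23/8)*pi

Answer: defect(P1) = (9/8)*pi


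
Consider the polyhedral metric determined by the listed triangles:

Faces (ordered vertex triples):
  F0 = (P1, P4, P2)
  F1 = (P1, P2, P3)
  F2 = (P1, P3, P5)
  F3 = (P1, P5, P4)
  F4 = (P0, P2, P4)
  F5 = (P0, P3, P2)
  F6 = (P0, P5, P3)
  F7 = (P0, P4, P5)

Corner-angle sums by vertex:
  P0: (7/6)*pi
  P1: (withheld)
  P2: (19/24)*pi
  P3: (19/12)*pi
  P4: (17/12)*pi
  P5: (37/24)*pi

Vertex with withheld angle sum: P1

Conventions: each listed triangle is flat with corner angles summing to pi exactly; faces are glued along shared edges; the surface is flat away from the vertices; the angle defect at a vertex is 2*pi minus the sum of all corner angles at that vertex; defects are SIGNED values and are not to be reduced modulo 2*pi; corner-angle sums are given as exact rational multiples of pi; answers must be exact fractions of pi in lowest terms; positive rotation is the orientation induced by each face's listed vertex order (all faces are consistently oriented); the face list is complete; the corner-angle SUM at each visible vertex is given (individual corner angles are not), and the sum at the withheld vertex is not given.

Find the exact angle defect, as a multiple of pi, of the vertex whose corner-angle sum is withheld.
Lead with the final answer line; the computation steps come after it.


Answer: defect(P1) = pi/2

V = 6, E = 12, F = 8; chi = V - E + F = 2
Gauss-Bonnet: total defect = 2*pi*chi = 4*pi; visible defects sum to (7/2)*pi
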